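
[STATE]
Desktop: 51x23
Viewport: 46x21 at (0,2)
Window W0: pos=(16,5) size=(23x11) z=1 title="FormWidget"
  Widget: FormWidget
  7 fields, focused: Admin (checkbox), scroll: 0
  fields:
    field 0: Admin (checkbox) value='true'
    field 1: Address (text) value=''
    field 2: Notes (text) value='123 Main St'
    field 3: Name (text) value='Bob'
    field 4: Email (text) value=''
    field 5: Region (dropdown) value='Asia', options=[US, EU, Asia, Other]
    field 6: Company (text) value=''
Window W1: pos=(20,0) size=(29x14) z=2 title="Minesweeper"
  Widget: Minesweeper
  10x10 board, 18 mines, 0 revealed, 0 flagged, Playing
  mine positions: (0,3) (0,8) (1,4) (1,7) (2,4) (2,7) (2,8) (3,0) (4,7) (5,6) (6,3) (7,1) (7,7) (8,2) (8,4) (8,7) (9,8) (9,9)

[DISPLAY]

                    ┠─────────────────────────
                    ┃■■■■■■■■■■               
                    ┃■■■■■■■■■■               
                ┏━━━┃■■■■■■■■■■               
                ┃ Fo┃■■■■■■■■■■               
                ┠───┃■■■■■■■■■■               
                ┃> A┃■■■■■■■■■■               
                ┃  A┃■■■■■■■■■■               
                ┃  N┃■■■■■■■■■■               
                ┃  N┃■■■■■■■■■■               
                ┃  E┃■■■■■■■■■■               
                ┃  R┗━━━━━━━━━━━━━━━━━━━━━━━━━
                ┃  Company:    [     ]┃       
                ┗━━━━━━━━━━━━━━━━━━━━━┛       
                                              
                                              
                                              
                                              
                                              
                                              
                                              


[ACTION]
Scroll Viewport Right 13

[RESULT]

               ┠───────────────────────────┨  
               ┃■■■■■■■■■■                 ┃  
               ┃■■■■■■■■■■                 ┃  
           ┏━━━┃■■■■■■■■■■                 ┃  
           ┃ Fo┃■■■■■■■■■■                 ┃  
           ┠───┃■■■■■■■■■■                 ┃  
           ┃> A┃■■■■■■■■■■                 ┃  
           ┃  A┃■■■■■■■■■■                 ┃  
           ┃  N┃■■■■■■■■■■                 ┃  
           ┃  N┃■■■■■■■■■■                 ┃  
           ┃  E┃■■■■■■■■■■                 ┃  
           ┃  R┗━━━━━━━━━━━━━━━━━━━━━━━━━━━┛  
           ┃  Company:    [     ]┃            
           ┗━━━━━━━━━━━━━━━━━━━━━┛            
                                              
                                              
                                              
                                              
                                              
                                              
                                              


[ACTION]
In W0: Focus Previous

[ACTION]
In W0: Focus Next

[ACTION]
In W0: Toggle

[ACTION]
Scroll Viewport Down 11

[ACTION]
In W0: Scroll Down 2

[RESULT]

               ┠───────────────────────────┨  
               ┃■■■■■■■■■■                 ┃  
               ┃■■■■■■■■■■                 ┃  
           ┏━━━┃■■■■■■■■■■                 ┃  
           ┃ Fo┃■■■■■■■■■■                 ┃  
           ┠───┃■■■■■■■■■■                 ┃  
           ┃  N┃■■■■■■■■■■                 ┃  
           ┃  N┃■■■■■■■■■■                 ┃  
           ┃  E┃■■■■■■■■■■                 ┃  
           ┃  R┃■■■■■■■■■■                 ┃  
           ┃  C┃■■■■■■■■■■                 ┃  
           ┃   ┗━━━━━━━━━━━━━━━━━━━━━━━━━━━┛  
           ┃                     ┃            
           ┗━━━━━━━━━━━━━━━━━━━━━┛            
                                              
                                              
                                              
                                              
                                              
                                              
                                              


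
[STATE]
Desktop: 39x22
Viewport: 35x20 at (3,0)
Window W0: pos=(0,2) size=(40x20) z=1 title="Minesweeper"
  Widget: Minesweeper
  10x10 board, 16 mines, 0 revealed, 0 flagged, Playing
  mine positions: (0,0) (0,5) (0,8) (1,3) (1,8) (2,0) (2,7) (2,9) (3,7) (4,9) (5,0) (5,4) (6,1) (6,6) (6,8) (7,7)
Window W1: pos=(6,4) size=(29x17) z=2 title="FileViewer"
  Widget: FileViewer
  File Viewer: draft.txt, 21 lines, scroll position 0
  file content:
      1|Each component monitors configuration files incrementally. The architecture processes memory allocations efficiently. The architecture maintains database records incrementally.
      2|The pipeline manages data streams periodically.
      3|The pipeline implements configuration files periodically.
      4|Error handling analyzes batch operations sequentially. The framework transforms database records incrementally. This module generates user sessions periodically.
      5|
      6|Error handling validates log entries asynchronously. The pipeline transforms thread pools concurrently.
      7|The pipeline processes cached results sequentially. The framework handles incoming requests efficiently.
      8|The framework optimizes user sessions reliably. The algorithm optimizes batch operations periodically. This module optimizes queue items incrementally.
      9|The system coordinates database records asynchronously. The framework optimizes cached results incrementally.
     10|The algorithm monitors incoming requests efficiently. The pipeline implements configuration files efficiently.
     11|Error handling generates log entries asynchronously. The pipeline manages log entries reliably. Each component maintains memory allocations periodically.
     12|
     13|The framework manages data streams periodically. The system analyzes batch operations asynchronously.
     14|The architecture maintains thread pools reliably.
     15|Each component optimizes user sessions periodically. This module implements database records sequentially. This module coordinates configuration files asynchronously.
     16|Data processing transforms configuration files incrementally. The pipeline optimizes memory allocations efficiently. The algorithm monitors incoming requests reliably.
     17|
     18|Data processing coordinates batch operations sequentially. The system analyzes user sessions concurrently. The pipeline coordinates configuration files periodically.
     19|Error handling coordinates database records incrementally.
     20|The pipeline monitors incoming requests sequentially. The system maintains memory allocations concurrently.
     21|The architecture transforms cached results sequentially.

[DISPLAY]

                                   
                                   
━━━━━━━━━━━━━━━━━━━━━━━━━━━━━━━━━━━
inesweeper                         
───┏━━━━━━━━━━━━━━━━━━━━━━━━━━━┓───
■■■┃ FileViewer                ┃   
■■■┠───────────────────────────┨   
■■■┃Each component monitors co▲┃   
■■■┃The pipeline manages data █┃   
■■■┃The pipeline implements co░┃   
■■■┃Error handling analyzes ba░┃   
■■■┃                          ░┃   
■■■┃Error handling validates l░┃   
■■■┃The pipeline processes cac░┃   
■■■┃The framework optimizes us░┃   
   ┃The system coordinates dat░┃   
   ┃The algorithm monitors inc░┃   
   ┃Error handling generates l░┃   
   ┃                          ░┃   
   ┃The framework manages data▼┃   


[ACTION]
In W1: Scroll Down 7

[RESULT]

                                   
                                   
━━━━━━━━━━━━━━━━━━━━━━━━━━━━━━━━━━━
inesweeper                         
───┏━━━━━━━━━━━━━━━━━━━━━━━━━━━┓───
■■■┃ FileViewer                ┃   
■■■┠───────────────────────────┨   
■■■┃The framework optimizes us▲┃   
■■■┃The system coordinates dat░┃   
■■■┃The algorithm monitors inc░┃   
■■■┃Error handling generates l░┃   
■■■┃                          ░┃   
■■■┃The framework manages data░┃   
■■■┃The architecture maintains░┃   
■■■┃Each component optimizes u░┃   
   ┃Data processing transforms░┃   
   ┃                          ░┃   
   ┃Data processing coordinate█┃   
   ┃Error handling coordinates░┃   
   ┃The pipeline monitors inco▼┃   


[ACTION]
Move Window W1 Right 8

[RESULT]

                                   
                                   
━━━━━━━━━━━━━━━━━━━━━━━━━━━━━━━━━━━
inesweeper                         
───────┏━━━━━━━━━━━━━━━━━━━━━━━━━━━
■■■■■■■┃ FileViewer                
■■■■■■■┠───────────────────────────
■■■■■■■┃The framework optimizes us▲
■■■■■■■┃The system coordinates dat░
■■■■■■■┃The algorithm monitors inc░
■■■■■■■┃Error handling generates l░
■■■■■■■┃                          ░
■■■■■■■┃The framework manages data░
■■■■■■■┃The architecture maintains░
■■■■■■■┃Each component optimizes u░
       ┃Data processing transforms░
       ┃                          ░
       ┃Data processing coordinate█
       ┃Error handling coordinates░
       ┃The pipeline monitors inco▼


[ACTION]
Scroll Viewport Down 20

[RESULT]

━━━━━━━━━━━━━━━━━━━━━━━━━━━━━━━━━━━
inesweeper                         
───────┏━━━━━━━━━━━━━━━━━━━━━━━━━━━
■■■■■■■┃ FileViewer                
■■■■■■■┠───────────────────────────
■■■■■■■┃The framework optimizes us▲
■■■■■■■┃The system coordinates dat░
■■■■■■■┃The algorithm monitors inc░
■■■■■■■┃Error handling generates l░
■■■■■■■┃                          ░
■■■■■■■┃The framework manages data░
■■■■■■■┃The architecture maintains░
■■■■■■■┃Each component optimizes u░
       ┃Data processing transforms░
       ┃                          ░
       ┃Data processing coordinate█
       ┃Error handling coordinates░
       ┃The pipeline monitors inco▼
       ┗━━━━━━━━━━━━━━━━━━━━━━━━━━━
━━━━━━━━━━━━━━━━━━━━━━━━━━━━━━━━━━━


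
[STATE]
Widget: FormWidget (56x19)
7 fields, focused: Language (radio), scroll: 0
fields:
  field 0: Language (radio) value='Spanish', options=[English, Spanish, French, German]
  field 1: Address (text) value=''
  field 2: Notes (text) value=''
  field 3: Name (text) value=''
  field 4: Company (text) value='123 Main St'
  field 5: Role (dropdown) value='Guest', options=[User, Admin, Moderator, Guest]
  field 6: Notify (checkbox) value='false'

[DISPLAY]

> Language:   ( ) English  (●) Spanish  ( ) French  ( ) 
  Address:    [                                        ]
  Notes:      [                                        ]
  Name:       [                                        ]
  Company:    [123 Main St                             ]
  Role:       [Guest                                  ▼]
  Notify:     [ ]                                       
                                                        
                                                        
                                                        
                                                        
                                                        
                                                        
                                                        
                                                        
                                                        
                                                        
                                                        
                                                        


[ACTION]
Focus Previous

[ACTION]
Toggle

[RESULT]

  Language:   ( ) English  (●) Spanish  ( ) French  ( ) 
  Address:    [                                        ]
  Notes:      [                                        ]
  Name:       [                                        ]
  Company:    [123 Main St                             ]
  Role:       [Guest                                  ▼]
> Notify:     [x]                                       
                                                        
                                                        
                                                        
                                                        
                                                        
                                                        
                                                        
                                                        
                                                        
                                                        
                                                        
                                                        


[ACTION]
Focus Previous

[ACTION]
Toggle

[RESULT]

  Language:   ( ) English  (●) Spanish  ( ) French  ( ) 
  Address:    [                                        ]
  Notes:      [                                        ]
  Name:       [                                        ]
  Company:    [123 Main St                             ]
> Role:       [Guest                                  ▼]
  Notify:     [x]                                       
                                                        
                                                        
                                                        
                                                        
                                                        
                                                        
                                                        
                                                        
                                                        
                                                        
                                                        
                                                        


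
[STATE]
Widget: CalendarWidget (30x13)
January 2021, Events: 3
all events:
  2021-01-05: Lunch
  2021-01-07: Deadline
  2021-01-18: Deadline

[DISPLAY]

         January 2021         
Mo Tu We Th Fr Sa Su          
             1  2  3          
 4  5*  6  7*  8  9 10        
11 12 13 14 15 16 17          
18* 19 20 21 22 23 24         
25 26 27 28 29 30 31          
                              
                              
                              
                              
                              
                              


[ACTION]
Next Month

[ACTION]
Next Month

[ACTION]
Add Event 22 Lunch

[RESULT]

          March 2021          
Mo Tu We Th Fr Sa Su          
 1  2  3  4  5  6  7          
 8  9 10 11 12 13 14          
15 16 17 18 19 20 21          
22* 23 24 25 26 27 28         
29 30 31                      
                              
                              
                              
                              
                              
                              


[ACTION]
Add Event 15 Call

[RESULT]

          March 2021          
Mo Tu We Th Fr Sa Su          
 1  2  3  4  5  6  7          
 8  9 10 11 12 13 14          
15* 16 17 18 19 20 21         
22* 23 24 25 26 27 28         
29 30 31                      
                              
                              
                              
                              
                              
                              


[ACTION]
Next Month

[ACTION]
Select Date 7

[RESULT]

          April 2021          
Mo Tu We Th Fr Sa Su          
          1  2  3  4          
 5  6 [ 7]  8  9 10 11        
12 13 14 15 16 17 18          
19 20 21 22 23 24 25          
26 27 28 29 30                
                              
                              
                              
                              
                              
                              


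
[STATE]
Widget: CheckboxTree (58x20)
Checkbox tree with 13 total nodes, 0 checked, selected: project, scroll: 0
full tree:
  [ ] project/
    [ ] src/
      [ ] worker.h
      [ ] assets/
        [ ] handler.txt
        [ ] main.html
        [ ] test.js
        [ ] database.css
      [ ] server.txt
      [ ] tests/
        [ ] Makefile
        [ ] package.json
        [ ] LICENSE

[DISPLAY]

>[ ] project/                                             
   [ ] src/                                               
     [ ] worker.h                                         
     [ ] assets/                                          
       [ ] handler.txt                                    
       [ ] main.html                                      
       [ ] test.js                                        
       [ ] database.css                                   
     [ ] server.txt                                       
     [ ] tests/                                           
       [ ] Makefile                                       
       [ ] package.json                                   
       [ ] LICENSE                                        
                                                          
                                                          
                                                          
                                                          
                                                          
                                                          
                                                          


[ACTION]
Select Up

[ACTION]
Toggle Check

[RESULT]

>[x] project/                                             
   [x] src/                                               
     [x] worker.h                                         
     [x] assets/                                          
       [x] handler.txt                                    
       [x] main.html                                      
       [x] test.js                                        
       [x] database.css                                   
     [x] server.txt                                       
     [x] tests/                                           
       [x] Makefile                                       
       [x] package.json                                   
       [x] LICENSE                                        
                                                          
                                                          
                                                          
                                                          
                                                          
                                                          
                                                          


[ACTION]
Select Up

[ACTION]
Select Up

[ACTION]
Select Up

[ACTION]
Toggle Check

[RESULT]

>[ ] project/                                             
   [ ] src/                                               
     [ ] worker.h                                         
     [ ] assets/                                          
       [ ] handler.txt                                    
       [ ] main.html                                      
       [ ] test.js                                        
       [ ] database.css                                   
     [ ] server.txt                                       
     [ ] tests/                                           
       [ ] Makefile                                       
       [ ] package.json                                   
       [ ] LICENSE                                        
                                                          
                                                          
                                                          
                                                          
                                                          
                                                          
                                                          


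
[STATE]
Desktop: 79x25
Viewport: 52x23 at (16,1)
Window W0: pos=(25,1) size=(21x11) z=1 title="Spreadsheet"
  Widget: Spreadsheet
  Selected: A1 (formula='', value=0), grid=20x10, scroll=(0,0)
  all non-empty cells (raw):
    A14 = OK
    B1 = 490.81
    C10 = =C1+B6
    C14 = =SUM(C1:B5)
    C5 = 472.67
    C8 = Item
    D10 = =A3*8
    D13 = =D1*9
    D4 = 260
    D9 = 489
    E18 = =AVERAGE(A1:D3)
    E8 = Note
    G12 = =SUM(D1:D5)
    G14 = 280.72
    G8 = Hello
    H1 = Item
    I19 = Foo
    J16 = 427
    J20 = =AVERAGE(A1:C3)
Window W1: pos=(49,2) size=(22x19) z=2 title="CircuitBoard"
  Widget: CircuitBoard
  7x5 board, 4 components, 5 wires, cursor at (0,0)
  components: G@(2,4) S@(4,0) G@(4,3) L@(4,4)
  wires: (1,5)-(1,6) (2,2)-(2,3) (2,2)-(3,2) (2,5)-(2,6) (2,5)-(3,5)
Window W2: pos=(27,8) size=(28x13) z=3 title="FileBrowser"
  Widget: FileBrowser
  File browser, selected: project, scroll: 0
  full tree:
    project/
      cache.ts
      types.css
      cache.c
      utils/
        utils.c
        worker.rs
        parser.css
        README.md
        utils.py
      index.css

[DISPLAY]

         ┏━━━━━━━━━━━━━━━━━━━┓                      
         ┃ Spreadsheet       ┃   ┏━━━━━━━━━━━━━━━━━━
         ┠───────────────────┨   ┃ CircuitBoard     
         ┃A1:                ┃   ┠──────────────────
         ┃       A       B   ┃   ┃   0 1 2 3 4 5 6  
         ┃-------------------┃   ┃0  [.]            
         ┃  1      [0]  490.8┃   ┃                  
         ┃ ┏━━━━━━━━━━━━━━━━━━━━━━━━━━┓             
         ┃ ┃ FileBrowser              ┃             
         ┃ ┠──────────────────────────┨       · ─ · 
         ┗━┃> [-] project/            ┃       │     
           ┃    cache.ts              ┃       ·     
           ┃    types.css             ┃             
           ┃    cache.c               ┃           G 
           ┃    [+] utils/            ┃r: (0,0)     
           ┃    index.css             ┃             
           ┃                          ┃             
           ┃                          ┃             
           ┃                          ┃             
           ┗━━━━━━━━━━━━━━━━━━━━━━━━━━┛━━━━━━━━━━━━━
                                                    
                                                    
                                                    


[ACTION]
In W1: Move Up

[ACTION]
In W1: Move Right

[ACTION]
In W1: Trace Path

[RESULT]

         ┏━━━━━━━━━━━━━━━━━━━┓                      
         ┃ Spreadsheet       ┃   ┏━━━━━━━━━━━━━━━━━━
         ┠───────────────────┨   ┃ CircuitBoard     
         ┃A1:                ┃   ┠──────────────────
         ┃       A       B   ┃   ┃   0 1 2 3 4 5 6  
         ┃-------------------┃   ┃0      [.]        
         ┃  1      [0]  490.8┃   ┃                  
         ┃ ┏━━━━━━━━━━━━━━━━━━━━━━━━━━┓             
         ┃ ┃ FileBrowser              ┃             
         ┃ ┠──────────────────────────┨       · ─ · 
         ┗━┃> [-] project/            ┃       │     
           ┃    cache.ts              ┃       ·     
           ┃    types.css             ┃             
           ┃    cache.c               ┃           G 
           ┃    [+] utils/            ┃r: (0,1)  Tra
           ┃    index.css             ┃             
           ┃                          ┃             
           ┃                          ┃             
           ┃                          ┃             
           ┗━━━━━━━━━━━━━━━━━━━━━━━━━━┛━━━━━━━━━━━━━
                                                    
                                                    
                                                    


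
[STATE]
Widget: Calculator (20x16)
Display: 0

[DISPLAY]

                   0
┌───┬───┬───┬───┐   
│ 7 │ 8 │ 9 │ ÷ │   
├───┼───┼───┼───┤   
│ 4 │ 5 │ 6 │ × │   
├───┼───┼───┼───┤   
│ 1 │ 2 │ 3 │ - │   
├───┼───┼───┼───┤   
│ 0 │ . │ = │ + │   
├───┼───┼───┼───┤   
│ C │ MC│ MR│ M+│   
└───┴───┴───┴───┘   
                    
                    
                    
                    


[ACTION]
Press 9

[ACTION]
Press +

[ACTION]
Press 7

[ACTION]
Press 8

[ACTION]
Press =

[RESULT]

                  87
┌───┬───┬───┬───┐   
│ 7 │ 8 │ 9 │ ÷ │   
├───┼───┼───┼───┤   
│ 4 │ 5 │ 6 │ × │   
├───┼───┼───┼───┤   
│ 1 │ 2 │ 3 │ - │   
├───┼───┼───┼───┤   
│ 0 │ . │ = │ + │   
├───┼───┼───┼───┤   
│ C │ MC│ MR│ M+│   
└───┴───┴───┴───┘   
                    
                    
                    
                    


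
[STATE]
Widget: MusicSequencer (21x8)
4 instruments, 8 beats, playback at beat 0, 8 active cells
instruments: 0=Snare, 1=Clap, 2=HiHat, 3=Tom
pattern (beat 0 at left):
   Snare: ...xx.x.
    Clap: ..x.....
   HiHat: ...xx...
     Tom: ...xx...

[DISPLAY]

      ▼1234567       
 Snare···██·█·       
  Clap··█·····       
 HiHat···██···       
   Tom···██···       
                     
                     
                     


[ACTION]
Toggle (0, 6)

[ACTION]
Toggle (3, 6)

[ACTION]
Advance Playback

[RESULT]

      0▼234567       
 Snare···██···       
  Clap··█·····       
 HiHat···██···       
   Tom···██·█·       
                     
                     
                     


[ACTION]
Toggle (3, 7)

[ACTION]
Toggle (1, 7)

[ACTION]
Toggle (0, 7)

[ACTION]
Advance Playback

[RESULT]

      01▼34567       
 Snare···██··█       
  Clap··█····█       
 HiHat···██···       
   Tom···██·██       
                     
                     
                     


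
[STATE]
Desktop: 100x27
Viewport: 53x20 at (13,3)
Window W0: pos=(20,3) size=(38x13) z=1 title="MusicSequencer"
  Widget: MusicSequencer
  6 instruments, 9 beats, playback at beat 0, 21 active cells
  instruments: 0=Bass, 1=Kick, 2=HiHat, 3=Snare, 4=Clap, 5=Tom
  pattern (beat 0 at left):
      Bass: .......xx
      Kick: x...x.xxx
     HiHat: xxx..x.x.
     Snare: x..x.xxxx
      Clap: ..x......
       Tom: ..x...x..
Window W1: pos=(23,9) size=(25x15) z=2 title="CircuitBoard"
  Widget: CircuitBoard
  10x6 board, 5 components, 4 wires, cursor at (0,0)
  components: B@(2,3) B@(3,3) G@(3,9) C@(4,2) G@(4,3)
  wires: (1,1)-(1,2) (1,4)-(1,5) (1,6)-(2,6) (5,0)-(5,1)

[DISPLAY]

       ┏━━━━━━━━━━━━━━━━━━━━━━━━━━━━━━━━━━━━┓        
       ┃ MusicSequencer                     ┃        
       ┠────────────────────────────────────┨        
       ┃      ▼12345678                     ┃        
       ┃  Bass·······██                     ┃        
       ┃  Kick█···█·███                     ┃        
       ┃ H┏━━━━━━━━━━━━━━━━━━━━━━━┓         ┃        
       ┃ S┃ CircuitBoard          ┃         ┃        
       ┃  ┠───────────────────────┨         ┃        
       ┃  ┃   0 1 2 3 4 5 6 7 8 9 ┃         ┃        
       ┃  ┃0  [.]                 ┃         ┃        
       ┃  ┃                       ┃         ┃        
       ┗━━┃1       · ─ ·       · ─┃━━━━━━━━━┛        
          ┃                       ┃                  
          ┃2               B      ┃                  
          ┃                       ┃                  
          ┃3               B      ┃                  
          ┃                       ┃                  
          ┃4           C   G      ┃                  
          ┃                       ┃                  


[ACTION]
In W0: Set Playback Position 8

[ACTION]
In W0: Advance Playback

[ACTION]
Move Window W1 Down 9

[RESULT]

       ┏━━━━━━━━━━━━━━━━━━━━━━━━━━━━━━━━━━━━┓        
       ┃ MusicSequencer                     ┃        
       ┠────────────────────────────────────┨        
       ┃      ▼12345678                     ┃        
       ┃  Bass·······██                     ┃        
       ┃  Kick█···█·███                     ┃        
       ┃ HiHat███··█·█·                     ┃        
       ┃ Snare█··█·████                     ┃        
       ┃  Clap··█······                     ┃        
       ┃  ┏━━━━━━━━━━━━━━━━━━━━━━━┓         ┃        
       ┃  ┃ CircuitBoard          ┃         ┃        
       ┃  ┠───────────────────────┨         ┃        
       ┗━━┃   0 1 2 3 4 5 6 7 8 9 ┃━━━━━━━━━┛        
          ┃0  [.]                 ┃                  
          ┃                       ┃                  
          ┃1       · ─ ·       · ─┃                  
          ┃                       ┃                  
          ┃2               B      ┃                  
          ┃                       ┃                  
          ┃3               B      ┃                  


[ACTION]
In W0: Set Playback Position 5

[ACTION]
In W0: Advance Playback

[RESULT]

       ┏━━━━━━━━━━━━━━━━━━━━━━━━━━━━━━━━━━━━┓        
       ┃ MusicSequencer                     ┃        
       ┠────────────────────────────────────┨        
       ┃      012345▼78                     ┃        
       ┃  Bass·······██                     ┃        
       ┃  Kick█···█·███                     ┃        
       ┃ HiHat███··█·█·                     ┃        
       ┃ Snare█··█·████                     ┃        
       ┃  Clap··█······                     ┃        
       ┃  ┏━━━━━━━━━━━━━━━━━━━━━━━┓         ┃        
       ┃  ┃ CircuitBoard          ┃         ┃        
       ┃  ┠───────────────────────┨         ┃        
       ┗━━┃   0 1 2 3 4 5 6 7 8 9 ┃━━━━━━━━━┛        
          ┃0  [.]                 ┃                  
          ┃                       ┃                  
          ┃1       · ─ ·       · ─┃                  
          ┃                       ┃                  
          ┃2               B      ┃                  
          ┃                       ┃                  
          ┃3               B      ┃                  


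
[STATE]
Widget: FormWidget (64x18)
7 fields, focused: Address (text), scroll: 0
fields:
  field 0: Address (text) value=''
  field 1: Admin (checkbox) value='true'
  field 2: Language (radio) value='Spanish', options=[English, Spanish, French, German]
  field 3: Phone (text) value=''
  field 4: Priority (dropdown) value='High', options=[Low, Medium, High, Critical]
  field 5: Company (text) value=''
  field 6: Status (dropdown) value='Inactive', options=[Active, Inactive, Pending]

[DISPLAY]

> Address:    [                                                ]
  Admin:      [x]                                               
  Language:   ( ) English  (●) Spanish  ( ) French  ( ) German  
  Phone:      [                                                ]
  Priority:   [High                                           ▼]
  Company:    [                                                ]
  Status:     [Inactive                                       ▼]
                                                                
                                                                
                                                                
                                                                
                                                                
                                                                
                                                                
                                                                
                                                                
                                                                
                                                                


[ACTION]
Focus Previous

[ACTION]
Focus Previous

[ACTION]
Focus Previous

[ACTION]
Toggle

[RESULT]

  Address:    [                                                ]
  Admin:      [x]                                               
  Language:   ( ) English  (●) Spanish  ( ) French  ( ) German  
  Phone:      [                                                ]
> Priority:   [High                                           ▼]
  Company:    [                                                ]
  Status:     [Inactive                                       ▼]
                                                                
                                                                
                                                                
                                                                
                                                                
                                                                
                                                                
                                                                
                                                                
                                                                
                                                                


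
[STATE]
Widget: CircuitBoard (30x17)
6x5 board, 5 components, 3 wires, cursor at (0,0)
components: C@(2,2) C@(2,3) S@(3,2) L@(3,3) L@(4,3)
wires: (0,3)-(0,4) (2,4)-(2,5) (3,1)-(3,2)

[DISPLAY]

   0 1 2 3 4 5                
0  [.]          · ─ ·         
                              
1                             
                              
2           C   C   · ─ ·     
                              
3       · ─ S   L             
                              
4               L             
Cursor: (0,0)                 
                              
                              
                              
                              
                              
                              


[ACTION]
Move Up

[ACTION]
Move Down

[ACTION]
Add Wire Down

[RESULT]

   0 1 2 3 4 5                
0               · ─ ·         
                              
1  [.]                        
    │                         
2   ·       C   C   · ─ ·     
                              
3       · ─ S   L             
                              
4               L             
Cursor: (1,0)                 
                              
                              
                              
                              
                              
                              


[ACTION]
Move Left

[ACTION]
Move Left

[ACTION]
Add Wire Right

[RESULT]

   0 1 2 3 4 5                
0               · ─ ·         
                              
1  [.]─ ·                     
    │                         
2   ·       C   C   · ─ ·     
                              
3       · ─ S   L             
                              
4               L             
Cursor: (1,0)                 
                              
                              
                              
                              
                              
                              


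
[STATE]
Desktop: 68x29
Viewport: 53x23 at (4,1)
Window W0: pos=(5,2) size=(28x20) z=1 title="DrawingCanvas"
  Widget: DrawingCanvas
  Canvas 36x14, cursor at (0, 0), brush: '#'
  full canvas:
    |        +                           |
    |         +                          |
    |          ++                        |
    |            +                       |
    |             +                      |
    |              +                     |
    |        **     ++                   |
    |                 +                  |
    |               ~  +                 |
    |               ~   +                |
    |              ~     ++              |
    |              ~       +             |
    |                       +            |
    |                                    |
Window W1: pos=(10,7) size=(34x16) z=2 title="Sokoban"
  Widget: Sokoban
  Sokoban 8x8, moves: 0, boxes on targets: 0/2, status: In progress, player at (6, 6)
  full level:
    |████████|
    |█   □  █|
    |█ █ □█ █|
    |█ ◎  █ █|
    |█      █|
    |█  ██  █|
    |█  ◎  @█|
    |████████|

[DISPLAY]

                                                     
 ┏━━━━━━━━━━━━━━━━━━━━━━━━━━┓                        
 ┃ DrawingCanvas            ┃                        
 ┠──────────────────────────┨                        
 ┃+       +                 ┃                        
 ┃         +                ┃                        
 ┃    ┏━━━━━━━━━━━━━━━━━━━━━━━━━━━━━━━━┓             
 ┃    ┃ Sokoban                        ┃             
 ┃    ┠────────────────────────────────┨             
 ┃    ┃████████                        ┃             
 ┃    ┃█   □  █                        ┃             
 ┃    ┃█ █ □█ █                        ┃             
 ┃    ┃█ ◎  █ █                        ┃             
 ┃    ┃█      █                        ┃             
 ┃    ┃█  ██  █                        ┃             
 ┃    ┃█  ◎  @█                        ┃             
 ┃    ┃████████                        ┃             
 ┃    ┃Moves: 0  0/2                   ┃             
 ┃    ┃                                ┃             
 ┃    ┃                                ┃             
 ┗━━━━┃                                ┃             
      ┗━━━━━━━━━━━━━━━━━━━━━━━━━━━━━━━━┛             
                                                     


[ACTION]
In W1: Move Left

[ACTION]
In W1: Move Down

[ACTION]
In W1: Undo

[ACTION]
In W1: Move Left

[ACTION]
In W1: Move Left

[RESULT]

                                                     
 ┏━━━━━━━━━━━━━━━━━━━━━━━━━━┓                        
 ┃ DrawingCanvas            ┃                        
 ┠──────────────────────────┨                        
 ┃+       +                 ┃                        
 ┃         +                ┃                        
 ┃    ┏━━━━━━━━━━━━━━━━━━━━━━━━━━━━━━━━┓             
 ┃    ┃ Sokoban                        ┃             
 ┃    ┠────────────────────────────────┨             
 ┃    ┃████████                        ┃             
 ┃    ┃█   □  █                        ┃             
 ┃    ┃█ █ □█ █                        ┃             
 ┃    ┃█ ◎  █ █                        ┃             
 ┃    ┃█      █                        ┃             
 ┃    ┃█  ██  █                        ┃             
 ┃    ┃█  ◎@  █                        ┃             
 ┃    ┃████████                        ┃             
 ┃    ┃Moves: 2  0/2                   ┃             
 ┃    ┃                                ┃             
 ┃    ┃                                ┃             
 ┗━━━━┃                                ┃             
      ┗━━━━━━━━━━━━━━━━━━━━━━━━━━━━━━━━┛             
                                                     
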